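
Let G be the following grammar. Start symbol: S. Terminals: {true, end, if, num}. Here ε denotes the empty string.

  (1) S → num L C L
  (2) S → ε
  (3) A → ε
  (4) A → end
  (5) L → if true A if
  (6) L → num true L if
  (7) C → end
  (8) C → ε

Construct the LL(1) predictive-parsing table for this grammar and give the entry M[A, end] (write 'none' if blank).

FIRST(S): from S→num L C L we get {num}; from S→ε we get {ε}. So FIRST(S) = {ε, num}.
FIRST(A): from A→ε we get {ε}; from A→end we get {end}. So FIRST(A) = {ε, end}.
FIRST(L): from L→if true A if we get {if}; from L→num true L if we get {num}. So FIRST(L) = {if, num}.
FIRST(C): from C→end we get {end}; from C→ε we get {ε}. So FIRST(C) = {ε, end}.
FOLLOW(S) includes $ since S is the start symbol.
FOLLOW(A): in L→if true A if, A is followed by if with FIRST {if}. Thus FOLLOW(A) = {if}.
For A → ε: FIRST(ε) = {ε}, so it goes in M[A, t] for t ∈ {}; since ε ∈ FIRST, also for every t ∈ FOLLOW(A) = {if}.
For A → end: FIRST(end) = {end}, so it goes in M[A, t] for t ∈ {end}.

A → end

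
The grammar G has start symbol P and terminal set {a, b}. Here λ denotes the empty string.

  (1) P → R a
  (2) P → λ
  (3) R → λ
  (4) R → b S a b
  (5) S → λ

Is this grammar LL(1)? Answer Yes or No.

Yes

FIRST(P) = {λ, a, b}
FIRST(R) = {λ, b}
FIRST(S) = {λ}
FOLLOW(P) = {$}
FOLLOW(R) = {a}
FOLLOW(S) = {a}
Each cell of M receives at most one production.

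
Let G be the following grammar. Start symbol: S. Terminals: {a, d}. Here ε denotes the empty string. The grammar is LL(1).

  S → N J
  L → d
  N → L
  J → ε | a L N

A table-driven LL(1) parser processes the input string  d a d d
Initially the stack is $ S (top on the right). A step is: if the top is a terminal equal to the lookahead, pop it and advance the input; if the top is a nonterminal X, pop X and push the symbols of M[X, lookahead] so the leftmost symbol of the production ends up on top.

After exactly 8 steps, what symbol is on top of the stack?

     Stack    Input      Action
  1  $ S      d a d d $  expand S → N J
  2  $ J N    d a d d $  expand N → L
  3  $ J L    d a d d $  expand L → d
  4  $ J d    d a d d $  match d
  5  $ J      a d d $    expand J → a L N
  6  $ N L a  a d d $    match a
  7  $ N L    d d $      expand L → d
  8  $ N d    d d $      match d
Stack after step 8: $ N (top = N).

N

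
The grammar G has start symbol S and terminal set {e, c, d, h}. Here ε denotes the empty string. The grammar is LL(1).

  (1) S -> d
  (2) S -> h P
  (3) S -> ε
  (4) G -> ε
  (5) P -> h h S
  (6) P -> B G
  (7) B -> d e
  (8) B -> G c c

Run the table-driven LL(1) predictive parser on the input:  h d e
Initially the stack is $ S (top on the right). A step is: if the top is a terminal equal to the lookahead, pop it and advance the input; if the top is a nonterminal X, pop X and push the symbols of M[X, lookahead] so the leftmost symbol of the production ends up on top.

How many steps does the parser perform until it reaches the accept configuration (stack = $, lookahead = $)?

step 1: stack=$ S  input=h d e $  — expand S -> h P
step 2: stack=$ P h  input=h d e $  — match h
step 3: stack=$ P  input=d e $  — expand P -> B G
step 4: stack=$ G B  input=d e $  — expand B -> d e
step 5: stack=$ G e d  input=d e $  — match d
step 6: stack=$ G e  input=e $  — match e
step 7: stack=$ G  input=$  — expand G -> ε
Accept reached after 7 steps.

7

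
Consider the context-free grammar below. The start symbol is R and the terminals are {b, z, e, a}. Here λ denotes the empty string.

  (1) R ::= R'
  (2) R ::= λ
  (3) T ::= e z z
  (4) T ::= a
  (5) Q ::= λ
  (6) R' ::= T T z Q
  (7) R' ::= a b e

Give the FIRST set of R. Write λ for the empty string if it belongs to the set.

FIRST(T) = {a, e}
FIRST(Q) = {λ}
FIRST(R') = {a, e}  (via T T z Q)
FIRST(R) = {λ, a, e}  (via R')

{λ, a, e}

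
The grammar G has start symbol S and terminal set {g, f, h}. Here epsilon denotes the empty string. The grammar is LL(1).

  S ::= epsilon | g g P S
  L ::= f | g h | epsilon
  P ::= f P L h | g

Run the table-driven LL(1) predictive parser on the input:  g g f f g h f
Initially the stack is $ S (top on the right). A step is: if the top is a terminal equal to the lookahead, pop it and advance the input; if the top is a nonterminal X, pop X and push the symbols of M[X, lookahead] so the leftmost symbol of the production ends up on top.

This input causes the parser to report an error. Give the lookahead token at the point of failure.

      Stack            Input            Action
   1  $ S              g g f f g h f $  expand S ::= g g P S
   2  $ S P g g        g g f f g h f $  match g
   3  $ S P g          g f f g h f $    match g
   4  $ S P            f f g h f $      expand P ::= f P L h
   5  $ S h L P f      f f g h f $      match f
   6  $ S h L P        f g h f $        expand P ::= f P L h
   7  $ S h L h L P f  f g h f $        match f
   8  $ S h L h L P    g h f $          expand P ::= g
   9  $ S h L h L g    g h f $          match g
  10  $ S h L h L      h f $            expand L ::= epsilon
  11  $ S h L h        h f $            match h
  12  $ S h L          f $              expand L ::= f
  13  $ S h f          f $              match f
  14  $ S h            $                error: top is terminal h but lookahead is $

$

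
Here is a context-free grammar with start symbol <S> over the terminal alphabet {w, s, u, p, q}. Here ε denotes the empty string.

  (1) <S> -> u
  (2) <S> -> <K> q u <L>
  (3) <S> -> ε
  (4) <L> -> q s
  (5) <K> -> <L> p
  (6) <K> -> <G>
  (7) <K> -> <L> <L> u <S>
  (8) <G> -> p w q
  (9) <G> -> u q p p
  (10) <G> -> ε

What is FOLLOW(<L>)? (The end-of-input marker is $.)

FIRST(<L>): from <L>->q s we get {q}. So FIRST(<L>) = {q}.
FIRST(<G>): from <G>->p w q we get {p}; from <G>->u q p p we get {u}; from <G>->ε we get {ε}. So FIRST(<G>) = {ε, p, u}.
FIRST(<K>): from <K>-><L> p we get {q}; from <K>-><G> we get {ε, p, u}; from <K>-><L> <L> u <S> we get {q}. So FIRST(<K>) = {ε, p, q, u}.
FIRST(<S>): from <S>->u we get {u}; from <S>-><K> q u <L> we get {p, q, u}; from <S>->ε we get {ε}. So FIRST(<S>) = {ε, p, q, u}.
FOLLOW(<S>) includes $ since <S> is the start symbol.
FOLLOW(<K>): in <S>-><K> q u <L>, <K> is followed by q u <L> with FIRST {q}. Thus FOLLOW(<K>) = {q}.
FOLLOW(<S>): in <K>-><L> <L> u <S>, the suffix after <S> is empty, so FOLLOW(<S>) ⊇ FOLLOW(<K>) = {q}. Thus FOLLOW(<S>) = {$, q}.
FOLLOW(<L>): in <S>-><K> q u <L>, the suffix after <L> is empty, so FOLLOW(<L>) ⊇ FOLLOW(<S>) = {$, q}; in <K>-><L> p, <L> is followed by p with FIRST {p}; in <K>-><L> <L> u <S> (occurrence 1), <L> is followed by <L> u <S> with FIRST {q}; in <K>-><L> <L> u <S> (occurrence 2), <L> is followed by u <S> with FIRST {u}. Thus FOLLOW(<L>) = {$, p, q, u}.
FOLLOW(<G>): in <K>-><G>, the suffix after <G> is empty, so FOLLOW(<G>) ⊇ FOLLOW(<K>) = {q}. Thus FOLLOW(<G>) = {q}.

{$, p, q, u}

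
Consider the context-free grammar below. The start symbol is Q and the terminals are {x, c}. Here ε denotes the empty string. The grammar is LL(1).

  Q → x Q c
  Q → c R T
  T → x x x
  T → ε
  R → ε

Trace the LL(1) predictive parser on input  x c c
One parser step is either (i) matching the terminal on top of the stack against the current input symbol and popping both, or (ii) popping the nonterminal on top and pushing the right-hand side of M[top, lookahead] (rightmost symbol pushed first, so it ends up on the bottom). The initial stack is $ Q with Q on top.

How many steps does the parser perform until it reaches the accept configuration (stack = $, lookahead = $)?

step 1: stack=$ Q  input=x c c $  — expand Q → x Q c
step 2: stack=$ c Q x  input=x c c $  — match x
step 3: stack=$ c Q  input=c c $  — expand Q → c R T
step 4: stack=$ c T R c  input=c c $  — match c
step 5: stack=$ c T R  input=c $  — expand R → ε
step 6: stack=$ c T  input=c $  — expand T → ε
step 7: stack=$ c  input=c $  — match c
Accept reached after 7 steps.

7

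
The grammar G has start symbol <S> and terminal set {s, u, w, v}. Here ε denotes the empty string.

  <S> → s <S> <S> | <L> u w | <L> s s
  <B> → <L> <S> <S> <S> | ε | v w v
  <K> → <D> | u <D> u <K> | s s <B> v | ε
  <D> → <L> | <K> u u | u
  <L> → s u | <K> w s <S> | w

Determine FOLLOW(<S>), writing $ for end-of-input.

{$, s, u, v, w}

FIRST(<S>) = {s, u, w}  (via <L> u w, <L> s s)
FIRST(<B>) = {ε, s, u, v, w}  (via <L> <S> <S> <S>)
FIRST(<K>) = {ε, s, u, w}  (via <D>)
FIRST(<L>) = {s, u, w}  (via <K> w s <S>)
FIRST(<D>) = {s, u, w}  (via <L>, <K> u u)
FOLLOW(<S>) includes $ since <S> is the start symbol.
FOLLOW(<B>): in <K>→s s <B> v, <B> is followed by v with FIRST {v}. Thus FOLLOW(<B>) = {v}.
FOLLOW(<K>): in <K>→u <D> u <K>, the suffix after <K> is empty (adds nothing new); in <D>→<K> u u, <K> is followed by u u with FIRST {u}; in <L>→<K> w s <S>, <K> is followed by w s <S> with FIRST {w}. Thus FOLLOW(<K>) = {u, w}.
FOLLOW(<D>): in <K>→<D>, the suffix after <D> is empty, so FOLLOW(<D>) ⊇ FOLLOW(<K>) = {u, w}; in <K>→u <D> u <K>, <D> is followed by u <K> with FIRST {u}. Thus FOLLOW(<D>) = {u, w}.
FOLLOW(<L>): in <S>→<L> u w, <L> is followed by u w with FIRST {u}; in <S>→<L> s s, <L> is followed by s s with FIRST {s}; in <B>→<L> <S> <S> <S>, <L> is followed by <S> <S> <S> with FIRST {s, u, w}; in <D>→<L>, the suffix after <L> is empty, so FOLLOW(<L>) ⊇ FOLLOW(<D>) = {u, w}. Thus FOLLOW(<L>) = {s, u, w}.
FOLLOW(<S>): in <S>→s <S> <S> (occurrence 1), <S> is followed by <S> with FIRST {s, u, w}; in <S>→s <S> <S> (occurrence 2), the suffix after <S> is empty (adds nothing new); in <B>→<L> <S> <S> <S> (occurrence 1), <S> is followed by <S> <S> with FIRST {s, u, w}; in <B>→<L> <S> <S> <S> (occurrence 2), <S> is followed by <S> with FIRST {s, u, w}; in <B>→<L> <S> <S> <S> (occurrence 3), the suffix after <S> is empty, so FOLLOW(<S>) ⊇ FOLLOW(<B>) = {v}; in <L>→<K> w s <S>, the suffix after <S> is empty, so FOLLOW(<S>) ⊇ FOLLOW(<L>) = {s, u, w}. Thus FOLLOW(<S>) = {$, s, u, v, w}.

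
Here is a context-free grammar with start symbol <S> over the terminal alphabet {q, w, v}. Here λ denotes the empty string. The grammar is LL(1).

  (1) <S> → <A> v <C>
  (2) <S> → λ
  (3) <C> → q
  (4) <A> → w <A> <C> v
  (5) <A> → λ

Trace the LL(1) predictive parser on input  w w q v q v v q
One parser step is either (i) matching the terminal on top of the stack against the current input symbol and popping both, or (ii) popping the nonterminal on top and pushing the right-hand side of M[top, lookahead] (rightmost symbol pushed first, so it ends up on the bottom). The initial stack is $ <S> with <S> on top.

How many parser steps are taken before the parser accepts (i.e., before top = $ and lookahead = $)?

15

      Stack                      Input              Action
   1  $ <S>                      w w q v q v v q $  expand <S> → <A> v <C>
   2  $ <C> v <A>                w w q v q v v q $  expand <A> → w <A> <C> v
   3  $ <C> v v <C> <A> w        w w q v q v v q $  match w
   4  $ <C> v v <C> <A>          w q v q v v q $    expand <A> → w <A> <C> v
   5  $ <C> v v <C> v <C> <A> w  w q v q v v q $    match w
   6  $ <C> v v <C> v <C> <A>    q v q v v q $      expand <A> → λ
   7  $ <C> v v <C> v <C>        q v q v v q $      expand <C> → q
   8  $ <C> v v <C> v q          q v q v v q $      match q
   9  $ <C> v v <C> v            v q v v q $        match v
  10  $ <C> v v <C>              q v v q $          expand <C> → q
  11  $ <C> v v q                q v v q $          match q
  12  $ <C> v v                  v v q $            match v
  13  $ <C> v                    v q $              match v
  14  $ <C>                      q $                expand <C> → q
  15  $ q                        q $                match q
Accept reached after 15 steps.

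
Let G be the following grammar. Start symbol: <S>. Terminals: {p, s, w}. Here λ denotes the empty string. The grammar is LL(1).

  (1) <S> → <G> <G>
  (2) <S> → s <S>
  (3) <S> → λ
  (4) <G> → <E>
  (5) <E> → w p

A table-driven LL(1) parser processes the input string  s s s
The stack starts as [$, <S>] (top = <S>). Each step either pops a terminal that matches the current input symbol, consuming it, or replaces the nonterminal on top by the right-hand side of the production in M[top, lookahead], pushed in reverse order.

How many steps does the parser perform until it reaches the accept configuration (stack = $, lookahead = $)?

step 1: stack=$ <S>  input=s s s $  — expand <S> → s <S>
step 2: stack=$ <S> s  input=s s s $  — match s
step 3: stack=$ <S>  input=s s $  — expand <S> → s <S>
step 4: stack=$ <S> s  input=s s $  — match s
step 5: stack=$ <S>  input=s $  — expand <S> → s <S>
step 6: stack=$ <S> s  input=s $  — match s
step 7: stack=$ <S>  input=$  — expand <S> → λ
Accept reached after 7 steps.

7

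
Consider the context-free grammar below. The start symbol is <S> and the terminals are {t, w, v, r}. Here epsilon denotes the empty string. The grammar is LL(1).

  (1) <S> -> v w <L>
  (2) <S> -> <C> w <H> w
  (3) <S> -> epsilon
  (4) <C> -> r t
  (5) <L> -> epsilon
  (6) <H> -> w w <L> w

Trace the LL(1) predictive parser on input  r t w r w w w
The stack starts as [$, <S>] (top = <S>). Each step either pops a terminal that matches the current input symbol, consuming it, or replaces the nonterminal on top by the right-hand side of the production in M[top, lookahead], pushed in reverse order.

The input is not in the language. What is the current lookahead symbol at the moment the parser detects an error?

r

step 1: stack=$ <S>  input=r t w r w w w $  — expand <S> -> <C> w <H> w
step 2: stack=$ w <H> w <C>  input=r t w r w w w $  — expand <C> -> r t
step 3: stack=$ w <H> w t r  input=r t w r w w w $  — match r
step 4: stack=$ w <H> w t  input=t w r w w w $  — match t
step 5: stack=$ w <H> w  input=w r w w w $  — match w
step 6: stack=$ w <H>  input=r w w w $  — error: M[<H>, r] is empty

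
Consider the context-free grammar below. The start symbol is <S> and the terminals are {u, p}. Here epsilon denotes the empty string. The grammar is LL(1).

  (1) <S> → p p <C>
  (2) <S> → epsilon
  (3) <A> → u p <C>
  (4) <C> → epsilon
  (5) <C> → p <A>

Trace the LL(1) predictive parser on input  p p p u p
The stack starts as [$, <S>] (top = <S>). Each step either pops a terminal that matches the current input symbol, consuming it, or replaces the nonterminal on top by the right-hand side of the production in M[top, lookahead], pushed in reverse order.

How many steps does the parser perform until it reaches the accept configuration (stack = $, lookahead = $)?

step 1: stack=$ <S>  input=p p p u p $  — expand <S> → p p <C>
step 2: stack=$ <C> p p  input=p p p u p $  — match p
step 3: stack=$ <C> p  input=p p u p $  — match p
step 4: stack=$ <C>  input=p u p $  — expand <C> → p <A>
step 5: stack=$ <A> p  input=p u p $  — match p
step 6: stack=$ <A>  input=u p $  — expand <A> → u p <C>
step 7: stack=$ <C> p u  input=u p $  — match u
step 8: stack=$ <C> p  input=p $  — match p
step 9: stack=$ <C>  input=$  — expand <C> → epsilon
Accept reached after 9 steps.

9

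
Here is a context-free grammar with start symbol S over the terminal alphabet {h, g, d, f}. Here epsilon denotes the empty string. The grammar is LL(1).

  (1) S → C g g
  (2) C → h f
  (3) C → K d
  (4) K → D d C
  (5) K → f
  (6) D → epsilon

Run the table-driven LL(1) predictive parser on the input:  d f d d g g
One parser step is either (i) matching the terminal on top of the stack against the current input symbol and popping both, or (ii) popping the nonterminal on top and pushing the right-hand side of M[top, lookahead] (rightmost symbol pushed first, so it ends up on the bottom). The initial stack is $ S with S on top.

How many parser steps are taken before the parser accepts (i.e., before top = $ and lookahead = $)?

12

step 1: stack=$ S  input=d f d d g g $  — expand S → C g g
step 2: stack=$ g g C  input=d f d d g g $  — expand C → K d
step 3: stack=$ g g d K  input=d f d d g g $  — expand K → D d C
step 4: stack=$ g g d C d D  input=d f d d g g $  — expand D → epsilon
step 5: stack=$ g g d C d  input=d f d d g g $  — match d
step 6: stack=$ g g d C  input=f d d g g $  — expand C → K d
step 7: stack=$ g g d d K  input=f d d g g $  — expand K → f
step 8: stack=$ g g d d f  input=f d d g g $  — match f
step 9: stack=$ g g d d  input=d d g g $  — match d
step 10: stack=$ g g d  input=d g g $  — match d
step 11: stack=$ g g  input=g g $  — match g
step 12: stack=$ g  input=g $  — match g
Accept reached after 12 steps.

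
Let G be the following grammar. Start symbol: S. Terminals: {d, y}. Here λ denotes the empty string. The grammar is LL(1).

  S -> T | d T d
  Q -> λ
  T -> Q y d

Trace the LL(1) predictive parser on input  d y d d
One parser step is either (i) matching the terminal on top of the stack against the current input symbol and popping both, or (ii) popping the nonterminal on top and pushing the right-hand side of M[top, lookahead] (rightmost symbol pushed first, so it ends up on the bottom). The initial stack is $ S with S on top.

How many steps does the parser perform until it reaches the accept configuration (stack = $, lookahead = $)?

7

step 1: stack=$ S  input=d y d d $  — expand S -> d T d
step 2: stack=$ d T d  input=d y d d $  — match d
step 3: stack=$ d T  input=y d d $  — expand T -> Q y d
step 4: stack=$ d d y Q  input=y d d $  — expand Q -> λ
step 5: stack=$ d d y  input=y d d $  — match y
step 6: stack=$ d d  input=d d $  — match d
step 7: stack=$ d  input=d $  — match d
Accept reached after 7 steps.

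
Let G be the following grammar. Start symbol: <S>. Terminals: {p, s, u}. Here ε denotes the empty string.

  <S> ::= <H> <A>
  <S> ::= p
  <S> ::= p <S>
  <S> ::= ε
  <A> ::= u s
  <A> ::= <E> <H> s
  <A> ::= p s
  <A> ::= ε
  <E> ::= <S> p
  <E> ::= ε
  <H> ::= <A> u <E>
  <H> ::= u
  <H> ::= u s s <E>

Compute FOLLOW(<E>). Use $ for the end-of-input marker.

FIRST(<S>) = {ε, p, u}  (via <H> <A>)
FIRST(<E>) = {ε, p, u}  (via <S> p)
FIRST(<A>) = {ε, p, u}  (via <E> <H> s)
FIRST(<H>) = {p, u}  (via <A> u <E>)
FOLLOW(<S>) includes $ since <S> is the start symbol.
FOLLOW(<S>): in <S>::=p <S>, the suffix after <S> is empty (adds nothing new); in <E>::=<S> p, <S> is followed by p with FIRST {p}. Thus FOLLOW(<S>) = {$, p}.
FOLLOW(<A>): in <S>::=<H> <A>, the suffix after <A> is empty, so FOLLOW(<A>) ⊇ FOLLOW(<S>) = {$, p}; in <H>::=<A> u <E>, <A> is followed by u <E> with FIRST {u}. Thus FOLLOW(<A>) = {$, p, u}.
FOLLOW(<H>): in <S>::=<H> <A>, <H> is followed by <A> with FIRST {ε, p, u}; in <S>::=<H> <A>, the suffix after <H> is nullable, so FOLLOW(<H>) ⊇ FOLLOW(<S>) = {$, p}; in <A>::=<E> <H> s, <H> is followed by s with FIRST {s}. Thus FOLLOW(<H>) = {$, p, s, u}.
FOLLOW(<E>): in <A>::=<E> <H> s, <E> is followed by <H> s with FIRST {p, u}; in <H>::=<A> u <E>, the suffix after <E> is empty, so FOLLOW(<E>) ⊇ FOLLOW(<H>) = {$, p, s, u}; in <H>::=u s s <E>, the suffix after <E> is empty, so FOLLOW(<E>) ⊇ FOLLOW(<H>) = {$, p, s, u}. Thus FOLLOW(<E>) = {$, p, s, u}.

{$, p, s, u}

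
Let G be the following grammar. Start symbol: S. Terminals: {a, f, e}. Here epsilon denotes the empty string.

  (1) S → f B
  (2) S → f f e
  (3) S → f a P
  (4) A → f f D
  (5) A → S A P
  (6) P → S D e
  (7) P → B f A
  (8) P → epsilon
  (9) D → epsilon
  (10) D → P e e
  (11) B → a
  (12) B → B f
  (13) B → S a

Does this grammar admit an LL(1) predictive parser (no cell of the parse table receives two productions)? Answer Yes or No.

FIRST(S) = {f}
FIRST(A) = {f}
FIRST(P) = {epsilon, a, f}
FIRST(D) = {epsilon, a, e, f}
FIRST(B) = {a, f}
FOLLOW(S) = {$, a, e, f}
FOLLOW(A) = {$, a, e, f}
FOLLOW(P) = {$, a, e, f}
FOLLOW(D) = {$, a, e, f}
FOLLOW(B) = {$, a, e, f}
Cell M[A, f] receives both A → f f D and A → S A P — the grammar is not LL(1).

No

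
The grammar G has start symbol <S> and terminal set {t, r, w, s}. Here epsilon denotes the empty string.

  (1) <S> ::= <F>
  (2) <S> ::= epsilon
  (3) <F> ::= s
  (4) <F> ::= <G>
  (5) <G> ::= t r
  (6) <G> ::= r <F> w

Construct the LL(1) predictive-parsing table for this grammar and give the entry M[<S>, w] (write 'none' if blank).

FIRST(<G>) = {r, t}
FIRST(<F>) = {r, s, t}  (via <G>)
FIRST(<S>) = {epsilon, r, s, t}  (via <F>)
FOLLOW(<S>) includes $ since <S> is the start symbol.
FOLLOW(<S>): <S> appears on no right-hand side. Thus FOLLOW(<S>) = {$}.
For <S> ::= <F>: FIRST(<F>) = {r, s, t}, so it goes in M[<S>, t] for t ∈ {r, s, t}.
For <S> ::= epsilon: FIRST(epsilon) = {epsilon}, so it goes in M[<S>, t] for t ∈ {}; since epsilon ∈ FIRST, also for every t ∈ FOLLOW(<S>) = {$}.
None of these place a production in M[<S>, w].

none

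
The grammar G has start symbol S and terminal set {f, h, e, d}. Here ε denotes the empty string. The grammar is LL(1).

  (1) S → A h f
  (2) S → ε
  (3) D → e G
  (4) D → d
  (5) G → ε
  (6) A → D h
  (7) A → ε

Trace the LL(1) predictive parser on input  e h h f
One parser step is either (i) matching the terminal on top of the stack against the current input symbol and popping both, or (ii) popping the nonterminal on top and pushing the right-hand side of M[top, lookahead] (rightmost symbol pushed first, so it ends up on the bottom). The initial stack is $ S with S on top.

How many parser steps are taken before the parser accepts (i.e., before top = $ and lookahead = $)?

     Stack        Input      Action
  1  $ S          e h h f $  expand S → A h f
  2  $ f h A      e h h f $  expand A → D h
  3  $ f h h D    e h h f $  expand D → e G
  4  $ f h h G e  e h h f $  match e
  5  $ f h h G    h h f $    expand G → ε
  6  $ f h h      h h f $    match h
  7  $ f h        h f $      match h
  8  $ f          f $        match f
Accept reached after 8 steps.

8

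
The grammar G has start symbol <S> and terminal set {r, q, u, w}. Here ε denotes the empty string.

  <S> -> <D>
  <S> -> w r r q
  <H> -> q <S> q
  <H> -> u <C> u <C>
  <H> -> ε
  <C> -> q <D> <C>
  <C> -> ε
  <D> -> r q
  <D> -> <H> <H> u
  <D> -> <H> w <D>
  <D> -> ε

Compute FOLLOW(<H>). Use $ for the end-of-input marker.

FIRST(<H>) = {ε, q, u}
FIRST(<C>) = {ε, q}
FIRST(<D>) = {ε, q, r, u, w}  (via <H> <H> u, <H> w <D>)
FIRST(<S>) = {ε, q, r, u, w}  (via <D>)
FOLLOW(<S>) includes $ since <S> is the start symbol.
FOLLOW(<S>): in <H>->q <S> q, <S> is followed by q with FIRST {q}. Thus FOLLOW(<S>) = {$, q}.
FOLLOW(<H>): in <D>-><H> <H> u (occurrence 1), <H> is followed by <H> u with FIRST {q, u}; in <D>-><H> <H> u (occurrence 2), <H> is followed by u with FIRST {u}; in <D>-><H> w <D>, <H> is followed by w <D> with FIRST {w}. Thus FOLLOW(<H>) = {q, u, w}.
FOLLOW(<C>): in <H>->u <C> u <C> (occurrence 1), <C> is followed by u <C> with FIRST {u}; in <H>->u <C> u <C> (occurrence 2), the suffix after <C> is empty, so FOLLOW(<C>) ⊇ FOLLOW(<H>) = {q, u, w}; in <C>->q <D> <C>, the suffix after <C> is empty (adds nothing new). Thus FOLLOW(<C>) = {q, u, w}.
FOLLOW(<D>): in <S>-><D>, the suffix after <D> is empty, so FOLLOW(<D>) ⊇ FOLLOW(<S>) = {$, q}; in <C>->q <D> <C>, <D> is followed by <C> with FIRST {ε, q}; in <C>->q <D> <C>, the suffix after <D> is nullable, so FOLLOW(<D>) ⊇ FOLLOW(<C>) = {q, u, w}; in <D>-><H> w <D>, the suffix after <D> is empty (adds nothing new). Thus FOLLOW(<D>) = {$, q, u, w}.

{q, u, w}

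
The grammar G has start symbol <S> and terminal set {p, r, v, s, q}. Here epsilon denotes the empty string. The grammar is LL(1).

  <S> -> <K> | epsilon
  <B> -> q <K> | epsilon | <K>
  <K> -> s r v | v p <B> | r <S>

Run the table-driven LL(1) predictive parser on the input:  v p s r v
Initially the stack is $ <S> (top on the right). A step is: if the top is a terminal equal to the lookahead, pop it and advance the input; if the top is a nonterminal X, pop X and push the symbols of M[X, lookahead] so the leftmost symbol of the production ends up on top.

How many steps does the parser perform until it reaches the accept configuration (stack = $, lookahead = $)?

9

     Stack      Input        Action
  1  $ <S>      v p s r v $  expand <S> -> <K>
  2  $ <K>      v p s r v $  expand <K> -> v p <B>
  3  $ <B> p v  v p s r v $  match v
  4  $ <B> p    p s r v $    match p
  5  $ <B>      s r v $      expand <B> -> <K>
  6  $ <K>      s r v $      expand <K> -> s r v
  7  $ v r s    s r v $      match s
  8  $ v r      r v $        match r
  9  $ v        v $          match v
Accept reached after 9 steps.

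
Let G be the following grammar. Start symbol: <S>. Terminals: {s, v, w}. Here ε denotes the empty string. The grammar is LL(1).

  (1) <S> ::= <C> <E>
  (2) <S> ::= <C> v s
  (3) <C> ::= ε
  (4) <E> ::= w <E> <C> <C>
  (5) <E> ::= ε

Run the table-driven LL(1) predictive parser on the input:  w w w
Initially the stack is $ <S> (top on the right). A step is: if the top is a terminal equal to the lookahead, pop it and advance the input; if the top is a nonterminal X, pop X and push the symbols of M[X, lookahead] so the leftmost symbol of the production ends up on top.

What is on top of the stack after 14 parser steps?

<C>

      Stack                            Input    Action
   1  $ <S>                            w w w $  expand <S> ::= <C> <E>
   2  $ <E> <C>                        w w w $  expand <C> ::= ε
   3  $ <E>                            w w w $  expand <E> ::= w <E> <C> <C>
   4  $ <C> <C> <E> w                  w w w $  match w
   5  $ <C> <C> <E>                    w w $    expand <E> ::= w <E> <C> <C>
   6  $ <C> <C> <C> <C> <E> w          w w $    match w
   7  $ <C> <C> <C> <C> <E>            w $      expand <E> ::= w <E> <C> <C>
   8  $ <C> <C> <C> <C> <C> <C> <E> w  w $      match w
   9  $ <C> <C> <C> <C> <C> <C> <E>    $        expand <E> ::= ε
  10  $ <C> <C> <C> <C> <C> <C>        $        expand <C> ::= ε
  11  $ <C> <C> <C> <C> <C>            $        expand <C> ::= ε
  12  $ <C> <C> <C> <C>                $        expand <C> ::= ε
  13  $ <C> <C> <C>                    $        expand <C> ::= ε
  14  $ <C> <C>                        $        expand <C> ::= ε
Stack after step 14: $ <C> (top = <C>).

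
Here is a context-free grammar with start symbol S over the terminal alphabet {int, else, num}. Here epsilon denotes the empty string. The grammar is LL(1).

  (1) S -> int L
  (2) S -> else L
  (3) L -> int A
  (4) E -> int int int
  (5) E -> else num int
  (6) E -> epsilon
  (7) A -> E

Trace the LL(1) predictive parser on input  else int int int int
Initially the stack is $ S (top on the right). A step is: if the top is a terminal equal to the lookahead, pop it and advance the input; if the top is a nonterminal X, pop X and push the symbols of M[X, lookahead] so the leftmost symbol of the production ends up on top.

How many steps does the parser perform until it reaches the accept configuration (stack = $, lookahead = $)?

step 1: stack=$ S  input=else int int int int $  — expand S -> else L
step 2: stack=$ L else  input=else int int int int $  — match else
step 3: stack=$ L  input=int int int int $  — expand L -> int A
step 4: stack=$ A int  input=int int int int $  — match int
step 5: stack=$ A  input=int int int $  — expand A -> E
step 6: stack=$ E  input=int int int $  — expand E -> int int int
step 7: stack=$ int int int  input=int int int $  — match int
step 8: stack=$ int int  input=int int $  — match int
step 9: stack=$ int  input=int $  — match int
Accept reached after 9 steps.

9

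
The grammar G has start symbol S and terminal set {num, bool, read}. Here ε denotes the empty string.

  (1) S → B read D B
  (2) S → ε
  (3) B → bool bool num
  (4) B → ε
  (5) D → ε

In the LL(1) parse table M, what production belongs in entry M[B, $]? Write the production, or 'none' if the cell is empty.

FIRST(B) = {ε, bool}
FIRST(D) = {ε}
FIRST(S) = {ε, bool, read}  (via B read D B)
FOLLOW(S) includes $ since S is the start symbol.
FOLLOW(S): S appears on no right-hand side. Thus FOLLOW(S) = {$}.
FOLLOW(B): in S→B read D B (occurrence 1), B is followed by read D B with FIRST {read}; in S→B read D B (occurrence 2), the suffix after B is empty, so FOLLOW(B) ⊇ FOLLOW(S) = {$}. Thus FOLLOW(B) = {$, read}.
For B → bool bool num: FIRST(bool bool num) = {bool}, so it goes in M[B, t] for t ∈ {bool}.
For B → ε: FIRST(ε) = {ε}, so it goes in M[B, t] for t ∈ {}; since ε ∈ FIRST, also for every t ∈ FOLLOW(B) = {$, read}.

B → ε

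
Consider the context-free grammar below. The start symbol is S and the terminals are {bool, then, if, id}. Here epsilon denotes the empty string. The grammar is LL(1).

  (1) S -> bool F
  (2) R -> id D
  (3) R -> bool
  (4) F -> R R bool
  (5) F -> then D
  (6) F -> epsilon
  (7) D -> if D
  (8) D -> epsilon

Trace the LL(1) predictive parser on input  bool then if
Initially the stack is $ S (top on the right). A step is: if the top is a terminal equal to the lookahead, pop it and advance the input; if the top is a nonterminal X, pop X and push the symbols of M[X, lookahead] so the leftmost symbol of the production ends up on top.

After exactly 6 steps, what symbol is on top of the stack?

step 1: stack=$ S  input=bool then if $  — expand S -> bool F
step 2: stack=$ F bool  input=bool then if $  — match bool
step 3: stack=$ F  input=then if $  — expand F -> then D
step 4: stack=$ D then  input=then if $  — match then
step 5: stack=$ D  input=if $  — expand D -> if D
step 6: stack=$ D if  input=if $  — match if
Stack after step 6: $ D (top = D).

D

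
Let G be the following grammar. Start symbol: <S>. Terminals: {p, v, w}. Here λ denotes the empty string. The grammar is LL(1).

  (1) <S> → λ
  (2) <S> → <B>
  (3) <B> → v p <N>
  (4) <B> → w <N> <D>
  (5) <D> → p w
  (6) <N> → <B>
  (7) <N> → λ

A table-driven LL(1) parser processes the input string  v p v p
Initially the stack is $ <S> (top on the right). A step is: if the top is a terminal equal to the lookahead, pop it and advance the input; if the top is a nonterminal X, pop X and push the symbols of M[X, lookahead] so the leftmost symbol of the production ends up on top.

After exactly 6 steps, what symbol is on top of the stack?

v

step 1: stack=$ <S>  input=v p v p $  — expand <S> → <B>
step 2: stack=$ <B>  input=v p v p $  — expand <B> → v p <N>
step 3: stack=$ <N> p v  input=v p v p $  — match v
step 4: stack=$ <N> p  input=p v p $  — match p
step 5: stack=$ <N>  input=v p $  — expand <N> → <B>
step 6: stack=$ <B>  input=v p $  — expand <B> → v p <N>
Stack after step 6: $ <N> p v (top = v).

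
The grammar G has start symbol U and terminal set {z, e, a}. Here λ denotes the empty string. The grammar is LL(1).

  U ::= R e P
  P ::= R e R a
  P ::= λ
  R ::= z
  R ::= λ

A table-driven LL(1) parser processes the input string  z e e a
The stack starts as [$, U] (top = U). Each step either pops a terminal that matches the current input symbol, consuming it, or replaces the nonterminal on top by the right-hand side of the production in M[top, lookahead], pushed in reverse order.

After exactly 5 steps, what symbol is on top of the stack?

step 1: stack=$ U  input=z e e a $  — expand U ::= R e P
step 2: stack=$ P e R  input=z e e a $  — expand R ::= z
step 3: stack=$ P e z  input=z e e a $  — match z
step 4: stack=$ P e  input=e e a $  — match e
step 5: stack=$ P  input=e a $  — expand P ::= R e R a
Stack after step 5: $ a R e R (top = R).

R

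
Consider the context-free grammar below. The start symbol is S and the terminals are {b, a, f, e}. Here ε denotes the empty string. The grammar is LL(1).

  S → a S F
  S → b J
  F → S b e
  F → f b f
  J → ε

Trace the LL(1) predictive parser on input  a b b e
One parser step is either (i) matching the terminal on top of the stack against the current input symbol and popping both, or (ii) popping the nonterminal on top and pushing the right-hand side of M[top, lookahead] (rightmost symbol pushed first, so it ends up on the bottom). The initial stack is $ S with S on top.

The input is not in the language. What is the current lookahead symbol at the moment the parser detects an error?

step 1: stack=$ S  input=a b b e $  — expand S → a S F
step 2: stack=$ F S a  input=a b b e $  — match a
step 3: stack=$ F S  input=b b e $  — expand S → b J
step 4: stack=$ F J b  input=b b e $  — match b
step 5: stack=$ F J  input=b e $  — expand J → ε
step 6: stack=$ F  input=b e $  — expand F → S b e
step 7: stack=$ e b S  input=b e $  — expand S → b J
step 8: stack=$ e b J b  input=b e $  — match b
step 9: stack=$ e b J  input=e $  — error: M[J, e] is empty

e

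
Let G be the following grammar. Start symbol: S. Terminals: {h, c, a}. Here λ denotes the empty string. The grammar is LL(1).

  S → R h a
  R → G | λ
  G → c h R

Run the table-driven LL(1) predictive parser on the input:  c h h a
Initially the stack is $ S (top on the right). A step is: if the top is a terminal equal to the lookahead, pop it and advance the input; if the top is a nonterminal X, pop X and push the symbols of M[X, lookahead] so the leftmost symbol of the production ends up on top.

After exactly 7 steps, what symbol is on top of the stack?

a

     Stack        Input      Action
  1  $ S          c h h a $  expand S → R h a
  2  $ a h R      c h h a $  expand R → G
  3  $ a h G      c h h a $  expand G → c h R
  4  $ a h R h c  c h h a $  match c
  5  $ a h R h    h h a $    match h
  6  $ a h R      h a $      expand R → λ
  7  $ a h        h a $      match h
Stack after step 7: $ a (top = a).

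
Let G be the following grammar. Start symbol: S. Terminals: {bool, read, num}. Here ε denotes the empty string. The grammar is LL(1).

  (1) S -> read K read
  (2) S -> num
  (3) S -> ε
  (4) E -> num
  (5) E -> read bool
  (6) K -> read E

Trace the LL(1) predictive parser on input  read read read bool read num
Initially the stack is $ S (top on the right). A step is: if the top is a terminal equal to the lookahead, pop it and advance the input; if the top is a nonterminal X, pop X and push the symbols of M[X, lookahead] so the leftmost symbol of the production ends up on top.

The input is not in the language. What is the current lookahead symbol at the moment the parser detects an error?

num

step 1: stack=$ S  input=read read read bool read num $  — expand S -> read K read
step 2: stack=$ read K read  input=read read read bool read num $  — match read
step 3: stack=$ read K  input=read read bool read num $  — expand K -> read E
step 4: stack=$ read E read  input=read read bool read num $  — match read
step 5: stack=$ read E  input=read bool read num $  — expand E -> read bool
step 6: stack=$ read bool read  input=read bool read num $  — match read
step 7: stack=$ read bool  input=bool read num $  — match bool
step 8: stack=$ read  input=read num $  — match read
step 9: stack=$  input=num $  — error: stack empty but input remains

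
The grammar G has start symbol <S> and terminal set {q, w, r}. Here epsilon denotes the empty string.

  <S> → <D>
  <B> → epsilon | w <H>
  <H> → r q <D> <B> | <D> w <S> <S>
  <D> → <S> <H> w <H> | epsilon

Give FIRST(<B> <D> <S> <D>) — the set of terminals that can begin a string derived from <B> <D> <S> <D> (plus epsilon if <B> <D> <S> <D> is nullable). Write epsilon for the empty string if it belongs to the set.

{epsilon, r, w}

FIRST(<B>): from <B>→epsilon we get {epsilon}; from <B>→w <H> we get {w}. So FIRST(<B>) = {epsilon, w}.
FIRST(<S>): from <S>→<D> we get {epsilon, r, w}. So FIRST(<S>) = {epsilon, r, w}.
FIRST(<H>): from <H>→r q <D> <B> we get {r}; from <H>→<D> w <S> <S> we get {r, w}. So FIRST(<H>) = {r, w}.
FIRST(<D>): from <D>→<S> <H> w <H> we get {r, w}; from <D>→epsilon we get {epsilon}. So FIRST(<D>) = {epsilon, r, w}.
FIRST(<B> <D> <S> <D>): take FIRST of each symbol in turn, carrying on past any symbol whose FIRST contains epsilon; result {epsilon, r, w}.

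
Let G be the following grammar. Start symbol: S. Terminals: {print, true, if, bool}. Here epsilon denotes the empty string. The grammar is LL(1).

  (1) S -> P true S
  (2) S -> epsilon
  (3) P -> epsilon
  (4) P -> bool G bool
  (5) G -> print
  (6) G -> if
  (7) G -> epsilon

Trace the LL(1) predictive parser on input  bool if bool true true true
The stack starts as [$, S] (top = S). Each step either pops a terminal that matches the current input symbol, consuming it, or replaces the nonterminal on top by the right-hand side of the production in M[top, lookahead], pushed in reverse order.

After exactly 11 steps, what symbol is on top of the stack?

P

step 1: stack=$ S  input=bool if bool true true true $  — expand S -> P true S
step 2: stack=$ S true P  input=bool if bool true true true $  — expand P -> bool G bool
step 3: stack=$ S true bool G bool  input=bool if bool true true true $  — match bool
step 4: stack=$ S true bool G  input=if bool true true true $  — expand G -> if
step 5: stack=$ S true bool if  input=if bool true true true $  — match if
step 6: stack=$ S true bool  input=bool true true true $  — match bool
step 7: stack=$ S true  input=true true true $  — match true
step 8: stack=$ S  input=true true $  — expand S -> P true S
step 9: stack=$ S true P  input=true true $  — expand P -> epsilon
step 10: stack=$ S true  input=true true $  — match true
step 11: stack=$ S  input=true $  — expand S -> P true S
Stack after step 11: $ S true P (top = P).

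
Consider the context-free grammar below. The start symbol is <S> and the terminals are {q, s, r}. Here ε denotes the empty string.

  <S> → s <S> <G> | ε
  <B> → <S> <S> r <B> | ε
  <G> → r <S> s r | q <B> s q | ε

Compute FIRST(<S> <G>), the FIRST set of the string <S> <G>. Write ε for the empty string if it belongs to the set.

FIRST(<S>) = {ε, s}
FIRST(<G>) = {ε, q, r}
FIRST(<B>) = {ε, r, s}  (via <S> <S> r <B>)
FIRST(<S> <G>): take FIRST of each symbol in turn, carrying on past any symbol whose FIRST contains ε; result {ε, q, r, s}.

{ε, q, r, s}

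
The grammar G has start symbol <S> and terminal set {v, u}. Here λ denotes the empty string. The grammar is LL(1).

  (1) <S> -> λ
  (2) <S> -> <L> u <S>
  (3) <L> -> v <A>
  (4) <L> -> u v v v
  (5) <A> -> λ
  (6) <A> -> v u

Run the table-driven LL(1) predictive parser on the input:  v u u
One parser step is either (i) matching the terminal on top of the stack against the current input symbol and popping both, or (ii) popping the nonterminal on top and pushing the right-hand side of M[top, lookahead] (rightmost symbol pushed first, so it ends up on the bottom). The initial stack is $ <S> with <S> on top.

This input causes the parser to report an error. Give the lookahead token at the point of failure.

$

     Stack            Input    Action
  1  $ <S>            v u u $  expand <S> -> <L> u <S>
  2  $ <S> u <L>      v u u $  expand <L> -> v <A>
  3  $ <S> u <A> v    v u u $  match v
  4  $ <S> u <A>      u u $    expand <A> -> λ
  5  $ <S> u          u u $    match u
  6  $ <S>            u $      expand <S> -> <L> u <S>
  7  $ <S> u <L>      u $      expand <L> -> u v v v
  8  $ <S> u v v v u  u $      match u
  9  $ <S> u v v v    $        error: top is terminal v but lookahead is $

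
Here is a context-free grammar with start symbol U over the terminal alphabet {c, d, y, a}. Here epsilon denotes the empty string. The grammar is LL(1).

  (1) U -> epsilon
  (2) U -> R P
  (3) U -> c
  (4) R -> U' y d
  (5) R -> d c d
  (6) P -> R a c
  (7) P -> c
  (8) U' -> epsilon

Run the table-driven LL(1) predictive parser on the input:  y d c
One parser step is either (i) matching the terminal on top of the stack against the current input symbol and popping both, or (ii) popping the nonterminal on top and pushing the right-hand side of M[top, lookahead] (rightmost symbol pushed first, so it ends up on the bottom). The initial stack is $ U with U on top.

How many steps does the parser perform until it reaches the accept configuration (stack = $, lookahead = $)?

     Stack       Input    Action
  1  $ U         y d c $  expand U -> R P
  2  $ P R       y d c $  expand R -> U' y d
  3  $ P d y U'  y d c $  expand U' -> epsilon
  4  $ P d y     y d c $  match y
  5  $ P d       d c $    match d
  6  $ P         c $      expand P -> c
  7  $ c         c $      match c
Accept reached after 7 steps.

7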